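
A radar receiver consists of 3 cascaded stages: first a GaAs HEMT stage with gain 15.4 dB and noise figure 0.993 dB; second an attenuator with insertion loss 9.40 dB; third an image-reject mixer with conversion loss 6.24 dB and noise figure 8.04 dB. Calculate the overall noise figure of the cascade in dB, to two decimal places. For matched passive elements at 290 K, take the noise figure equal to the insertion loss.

4.51 dB

Convert to linear (a loss of L dB is a gain of −L dB): F_i = 10^(NF_i/10), G_i = 10^(G_i,dB/10)
  Stage 1: F_1 = 10^(0.993/10) = 1.257, G_1 = 10^(15.4/10) = 34.67
  Stage 2: F_2 = 10^(9.40/10) = 8.710, G_2 = 10^(−9.40/10) = 0.1148
  Stage 3: F_3 = 10^(8.04/10) = 6.368, G_3 = 10^(−6.24/10) = 0.2377
Friis cascade:
  F = 1.257 + (8.710 − 1)/34.67 + (6.368 − 1)/3.981 = 2.828
NF = 10 log₁₀(2.828) = 4.51 dB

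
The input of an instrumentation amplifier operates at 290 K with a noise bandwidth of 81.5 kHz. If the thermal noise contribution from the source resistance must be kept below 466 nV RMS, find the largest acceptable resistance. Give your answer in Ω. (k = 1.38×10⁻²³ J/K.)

Johnson–Nyquist: V_n = √(4kTRB) ⇒ R = V_n² / (4kTB)
4kTB = 4 × 1.38×10⁻²³ × 290 × 8.15×10⁴ = 1.30×10⁻¹⁵
R = (4.66×10⁻⁷)² / 1.30×10⁻¹⁵ = 1.66×10² Ω = 166 Ω

166 Ω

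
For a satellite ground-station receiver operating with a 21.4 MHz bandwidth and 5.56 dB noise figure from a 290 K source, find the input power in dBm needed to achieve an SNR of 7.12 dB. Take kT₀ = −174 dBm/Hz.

−88.0 dBm

Sensitivity = −174 + 10 log₁₀(B) + NF + SNR_min
= −174 + 73.3 + 5.56 + 7.12
= −88.02 dBm → −88.0 dBm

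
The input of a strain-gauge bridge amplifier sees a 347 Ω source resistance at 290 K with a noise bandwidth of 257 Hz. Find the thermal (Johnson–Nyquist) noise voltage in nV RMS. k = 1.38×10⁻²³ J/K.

37.8 nV

V_n = √(4kTRB)
4kTRB = 4 × 1.38×10⁻²³ × 290 × 3.47×10² × 2.57×10² = 1.43×10⁻¹⁵ V²
V_n = √(1.43×10⁻¹⁵) = 3.78×10⁻⁸ V = 37.8 nV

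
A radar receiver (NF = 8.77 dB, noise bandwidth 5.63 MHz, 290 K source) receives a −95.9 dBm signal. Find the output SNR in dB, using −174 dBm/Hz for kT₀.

1.8 dB

Noise floor: N = −174 + 10 log₁₀(B) + NF
10 log₁₀(5.63×10⁶) = 67.51 dB
N = −174 + 67.51 + 8.77 = −97.72 dBm
SNR = P_sig − N = −95.9 − (−97.72) = 1.82 dB → 1.8 dB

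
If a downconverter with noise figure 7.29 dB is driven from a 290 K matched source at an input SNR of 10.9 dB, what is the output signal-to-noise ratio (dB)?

By definition F = SNR_in/SNR_out, so in dB: SNR_out = SNR_in − NF
SNR_out = 10.9 − 7.29 = 3.61 dB

3.61 dB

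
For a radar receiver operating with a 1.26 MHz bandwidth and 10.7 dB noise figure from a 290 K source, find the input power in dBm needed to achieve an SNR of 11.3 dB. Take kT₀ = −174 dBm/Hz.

Sensitivity = −174 + 10 log₁₀(B) + NF + SNR_min
= −174 + 61 + 10.7 + 11.3
= −91.0 dBm → −91.0 dBm

−91.0 dBm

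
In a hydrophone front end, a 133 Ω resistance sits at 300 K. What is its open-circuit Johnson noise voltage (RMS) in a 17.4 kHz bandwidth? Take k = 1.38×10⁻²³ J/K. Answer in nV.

V_n = √(4kTRB)
4kTRB = 4 × 1.38×10⁻²³ × 300 × 1.33×10² × 1.74×10⁴ = 3.83×10⁻¹⁴ V²
V_n = √(3.83×10⁻¹⁴) = 1.96×10⁻⁷ V = 196 nV

196 nV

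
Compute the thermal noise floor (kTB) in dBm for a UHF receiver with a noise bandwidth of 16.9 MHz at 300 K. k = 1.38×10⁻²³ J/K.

P_n = kTB = 1.38×10⁻²³ × 300 × 1.69×10⁷ = 7.00×10⁻¹⁴ W
In dBm: 10 log₁₀(7.00×10⁻¹⁴ / 10⁻³) = −101.6 dBm

−101.6 dBm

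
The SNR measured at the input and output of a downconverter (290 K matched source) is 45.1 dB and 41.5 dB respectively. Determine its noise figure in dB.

NF (dB) = SNR_in(dB) − SNR_out(dB) when the source is at T₀
NF = 45.1 − 41.5 = 3.6 dB

3.6 dB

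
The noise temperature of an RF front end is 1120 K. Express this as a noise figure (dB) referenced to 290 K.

6.87 dB

F = 1 + T_e/T₀ = 1 + 1120/290 = 4.86207
NF = 10 log₁₀(4.86207) = 6.87 dB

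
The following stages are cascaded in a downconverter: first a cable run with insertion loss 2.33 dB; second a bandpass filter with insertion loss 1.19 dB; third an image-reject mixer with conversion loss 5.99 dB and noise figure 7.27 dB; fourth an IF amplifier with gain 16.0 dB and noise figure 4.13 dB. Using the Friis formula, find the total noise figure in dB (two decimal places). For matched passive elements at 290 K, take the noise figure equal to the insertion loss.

Convert to linear (a loss of L dB is a gain of −L dB): F_i = 10^(NF_i/10), G_i = 10^(G_i,dB/10)
  Stage 1: F_1 = 10^(2.33/10) = 1.710, G_1 = 10^(−2.33/10) = 0.5848
  Stage 2: F_2 = 10^(1.19/10) = 1.315, G_2 = 10^(−1.19/10) = 0.7603
  Stage 3: F_3 = 10^(7.27/10) = 5.333, G_3 = 10^(−5.99/10) = 0.2518
  Stage 4: F_4 = 10^(4.13/10) = 2.588, G_4 = 10^(16.0/10) = 39.81
Friis cascade:
  F = 1.710 + (1.315 − 1)/0.5848 + (5.333 − 1)/0.4446 + (2.588 − 1)/0.1119 = 26.18
NF = 10 log₁₀(26.18) = 14.18 dB

14.18 dB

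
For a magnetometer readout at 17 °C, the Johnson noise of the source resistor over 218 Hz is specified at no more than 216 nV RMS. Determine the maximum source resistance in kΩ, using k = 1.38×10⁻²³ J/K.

13.4 kΩ

T = 17 °C + 273.15 = 290.15 K
Johnson–Nyquist: V_n = √(4kTRB) ⇒ R = V_n² / (4kTB)
4kTB = 4 × 1.38×10⁻²³ × 290.15 × 2.18×10² = 3.49×10⁻¹⁸
R = (2.16×10⁻⁷)² / 3.49×10⁻¹⁸ = 1.34×10⁴ Ω = 13.4 kΩ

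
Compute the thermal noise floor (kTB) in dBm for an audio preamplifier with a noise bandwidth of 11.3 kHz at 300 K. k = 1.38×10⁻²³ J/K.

−133.3 dBm

P_n = kTB = 1.38×10⁻²³ × 300 × 1.13×10⁴ = 4.68×10⁻¹⁷ W
In dBm: 10 log₁₀(4.68×10⁻¹⁷ / 10⁻³) = −133.3 dBm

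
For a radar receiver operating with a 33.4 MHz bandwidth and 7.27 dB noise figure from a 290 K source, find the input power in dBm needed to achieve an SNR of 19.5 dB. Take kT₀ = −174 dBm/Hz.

−72.0 dBm

Sensitivity = −174 + 10 log₁₀(B) + NF + SNR_min
= −174 + 75.24 + 7.27 + 19.5
= −71.99 dBm → −72.0 dBm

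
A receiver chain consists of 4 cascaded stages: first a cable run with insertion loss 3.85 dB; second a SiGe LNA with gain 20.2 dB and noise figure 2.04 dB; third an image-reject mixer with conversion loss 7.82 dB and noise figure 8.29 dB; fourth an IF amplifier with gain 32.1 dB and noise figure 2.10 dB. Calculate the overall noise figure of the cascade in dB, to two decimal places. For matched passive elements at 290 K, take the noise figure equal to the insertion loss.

Convert to linear (a loss of L dB is a gain of −L dB): F_i = 10^(NF_i/10), G_i = 10^(G_i,dB/10)
  Stage 1: F_1 = 10^(3.85/10) = 2.427, G_1 = 10^(−3.85/10) = 0.4121
  Stage 2: F_2 = 10^(2.04/10) = 1.600, G_2 = 10^(20.2/10) = 104.7
  Stage 3: F_3 = 10^(8.29/10) = 6.745, G_3 = 10^(−7.82/10) = 0.1652
  Stage 4: F_4 = 10^(2.10/10) = 1.622, G_4 = 10^(32.1/10) = 1622
Friis cascade:
  F = 2.427 + (1.600 − 1)/0.4121 + (6.745 − 1)/43.15 + (1.622 − 1)/7.129 = 4.102
NF = 10 log₁₀(4.102) = 6.13 dB

6.13 dB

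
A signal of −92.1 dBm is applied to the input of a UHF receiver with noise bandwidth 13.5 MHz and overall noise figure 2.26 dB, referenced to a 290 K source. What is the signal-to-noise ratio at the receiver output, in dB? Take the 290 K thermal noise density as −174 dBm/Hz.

8.3 dB

Noise floor: N = −174 + 10 log₁₀(B) + NF
10 log₁₀(1.35×10⁷) = 71.3 dB
N = −174 + 71.3 + 2.26 = −100.44 dBm
SNR = P_sig − N = −92.1 − (−100.44) = 8.34 dB → 8.3 dB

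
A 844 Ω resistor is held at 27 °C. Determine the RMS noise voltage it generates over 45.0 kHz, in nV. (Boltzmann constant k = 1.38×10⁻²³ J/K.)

793 nV

T = 27 °C + 273.15 = 300.15 K
V_n = √(4kTRB)
4kTRB = 4 × 1.38×10⁻²³ × 300.15 × 8.44×10² × 4.50×10⁴ = 6.29×10⁻¹³ V²
V_n = √(6.29×10⁻¹³) = 7.93×10⁻⁷ V = 793 nV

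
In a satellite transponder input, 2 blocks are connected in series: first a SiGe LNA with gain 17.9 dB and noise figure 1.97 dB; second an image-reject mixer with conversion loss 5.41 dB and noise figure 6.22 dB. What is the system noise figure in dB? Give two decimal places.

2.11 dB

Convert to linear (a loss of L dB is a gain of −L dB): F_i = 10^(NF_i/10), G_i = 10^(G_i,dB/10)
  Stage 1: F_1 = 10^(1.97/10) = 1.574, G_1 = 10^(17.9/10) = 61.66
  Stage 2: F_2 = 10^(6.22/10) = 4.188, G_2 = 10^(−5.41/10) = 0.2877
Friis cascade:
  F = 1.574 + (4.188 − 1)/61.66 = 1.626
NF = 10 log₁₀(1.626) = 2.11 dB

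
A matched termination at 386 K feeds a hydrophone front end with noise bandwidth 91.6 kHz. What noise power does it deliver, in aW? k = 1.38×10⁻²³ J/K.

P_n = kTB = 1.38×10⁻²³ × 386 × 9.16×10⁴ = 4.88×10⁻¹⁶ W = 488 aW

488 aW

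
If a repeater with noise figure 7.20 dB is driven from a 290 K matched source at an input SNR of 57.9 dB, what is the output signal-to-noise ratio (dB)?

By definition F = SNR_in/SNR_out, so in dB: SNR_out = SNR_in − NF
SNR_out = 57.9 − 7.20 = 50.70 dB

50.70 dB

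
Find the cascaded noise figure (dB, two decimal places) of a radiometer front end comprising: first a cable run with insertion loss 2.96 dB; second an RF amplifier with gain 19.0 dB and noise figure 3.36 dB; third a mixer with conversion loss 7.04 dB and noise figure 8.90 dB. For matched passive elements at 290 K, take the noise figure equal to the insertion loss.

Convert to linear (a loss of L dB is a gain of −L dB): F_i = 10^(NF_i/10), G_i = 10^(G_i,dB/10)
  Stage 1: F_1 = 10^(2.96/10) = 1.977, G_1 = 10^(−2.96/10) = 0.5058
  Stage 2: F_2 = 10^(3.36/10) = 2.168, G_2 = 10^(19.0/10) = 79.43
  Stage 3: F_3 = 10^(8.90/10) = 7.762, G_3 = 10^(−7.04/10) = 0.1977
Friis cascade:
  F = 1.977 + (2.168 − 1)/0.5058 + (7.762 − 1)/40.18 = 4.454
NF = 10 log₁₀(4.454) = 6.49 dB

6.49 dB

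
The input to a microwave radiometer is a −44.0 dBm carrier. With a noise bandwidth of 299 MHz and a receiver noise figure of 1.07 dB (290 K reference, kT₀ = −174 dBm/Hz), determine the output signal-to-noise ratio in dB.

Noise floor: N = −174 + 10 log₁₀(B) + NF
10 log₁₀(2.99×10⁸) = 84.76 dB
N = −174 + 84.76 + 1.07 = −88.17 dBm
SNR = P_sig − N = −44.0 − (−88.17) = 44.17 dB → 44.2 dB

44.2 dB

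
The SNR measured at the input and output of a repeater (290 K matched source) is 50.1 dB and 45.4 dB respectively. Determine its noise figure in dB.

4.7 dB

NF (dB) = SNR_in(dB) − SNR_out(dB) when the source is at T₀
NF = 50.1 − 45.4 = 4.7 dB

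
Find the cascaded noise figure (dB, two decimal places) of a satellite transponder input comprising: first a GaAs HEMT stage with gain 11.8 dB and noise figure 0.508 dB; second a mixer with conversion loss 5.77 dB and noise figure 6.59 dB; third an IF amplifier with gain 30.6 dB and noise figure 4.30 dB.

Convert to linear (a loss of L dB is a gain of −L dB): F_i = 10^(NF_i/10), G_i = 10^(G_i,dB/10)
  Stage 1: F_1 = 10^(0.508/10) = 1.124, G_1 = 10^(11.8/10) = 15.14
  Stage 2: F_2 = 10^(6.59/10) = 4.560, G_2 = 10^(−5.77/10) = 0.2649
  Stage 3: F_3 = 10^(4.30/10) = 2.692, G_3 = 10^(30.6/10) = 1148
Friis cascade:
  F = 1.124 + (4.560 − 1)/15.14 + (2.692 − 1)/4.009 = 1.781
NF = 10 log₁₀(1.781) = 2.51 dB

2.51 dB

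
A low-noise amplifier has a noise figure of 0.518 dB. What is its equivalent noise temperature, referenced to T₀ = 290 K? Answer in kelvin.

F = 10^(0.518/10) = 1.12668
T_e = (F − 1)·T₀ = (1.12668 − 1) × 290 = 36.7 K

36.7 K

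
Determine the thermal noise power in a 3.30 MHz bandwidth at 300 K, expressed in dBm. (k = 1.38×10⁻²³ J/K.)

P_n = kTB = 1.38×10⁻²³ × 300 × 3.30×10⁶ = 1.37×10⁻¹⁴ W
In dBm: 10 log₁₀(1.37×10⁻¹⁴ / 10⁻³) = −108.6 dBm

−108.6 dBm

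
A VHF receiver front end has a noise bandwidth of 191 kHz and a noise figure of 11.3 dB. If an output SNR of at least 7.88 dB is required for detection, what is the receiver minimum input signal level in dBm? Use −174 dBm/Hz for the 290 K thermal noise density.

Sensitivity = −174 + 10 log₁₀(B) + NF + SNR_min
= −174 + 52.81 + 11.3 + 7.88
= −102.01 dBm → −102.0 dBm

−102.0 dBm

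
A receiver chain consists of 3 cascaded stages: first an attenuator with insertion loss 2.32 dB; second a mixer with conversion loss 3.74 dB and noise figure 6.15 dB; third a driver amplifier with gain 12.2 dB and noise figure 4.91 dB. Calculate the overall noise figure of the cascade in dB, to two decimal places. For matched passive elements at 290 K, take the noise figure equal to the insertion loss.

11.90 dB

Convert to linear (a loss of L dB is a gain of −L dB): F_i = 10^(NF_i/10), G_i = 10^(G_i,dB/10)
  Stage 1: F_1 = 10^(2.32/10) = 1.706, G_1 = 10^(−2.32/10) = 0.5861
  Stage 2: F_2 = 10^(6.15/10) = 4.121, G_2 = 10^(−3.74/10) = 0.4227
  Stage 3: F_3 = 10^(4.91/10) = 3.097, G_3 = 10^(12.2/10) = 16.60
Friis cascade:
  F = 1.706 + (4.121 − 1)/0.5861 + (3.097 − 1)/0.2477 = 15.50
NF = 10 log₁₀(15.50) = 11.90 dB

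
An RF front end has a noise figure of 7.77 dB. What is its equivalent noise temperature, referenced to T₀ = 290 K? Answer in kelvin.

1445 K

F = 10^(7.77/10) = 5.98412
T_e = (F − 1)·T₀ = (5.98412 − 1) × 290 = 1445 K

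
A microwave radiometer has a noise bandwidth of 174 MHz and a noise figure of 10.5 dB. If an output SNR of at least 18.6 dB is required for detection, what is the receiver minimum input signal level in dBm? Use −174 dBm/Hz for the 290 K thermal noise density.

−62.5 dBm

Sensitivity = −174 + 10 log₁₀(B) + NF + SNR_min
= −174 + 82.41 + 10.5 + 18.6
= −62.49 dBm → −62.5 dBm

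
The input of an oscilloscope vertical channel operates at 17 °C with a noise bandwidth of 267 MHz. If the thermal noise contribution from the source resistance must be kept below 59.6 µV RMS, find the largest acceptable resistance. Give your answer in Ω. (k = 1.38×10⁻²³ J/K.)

T = 17 °C + 273.15 = 290.15 K
Johnson–Nyquist: V_n = √(4kTRB) ⇒ R = V_n² / (4kTB)
4kTB = 4 × 1.38×10⁻²³ × 290.15 × 2.67×10⁸ = 4.28×10⁻¹²
R = (5.96×10⁻⁵)² / 4.28×10⁻¹² = 8.31×10² Ω = 831 Ω

831 Ω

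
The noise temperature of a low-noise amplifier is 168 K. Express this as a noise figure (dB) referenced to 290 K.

F = 1 + T_e/T₀ = 1 + 168/290 = 1.57931
NF = 10 log₁₀(1.57931) = 1.98 dB

1.98 dB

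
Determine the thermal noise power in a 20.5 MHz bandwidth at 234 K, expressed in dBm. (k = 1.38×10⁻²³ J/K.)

−101.8 dBm

P_n = kTB = 1.38×10⁻²³ × 234 × 2.05×10⁷ = 6.62×10⁻¹⁴ W
In dBm: 10 log₁₀(6.62×10⁻¹⁴ / 10⁻³) = −101.8 dBm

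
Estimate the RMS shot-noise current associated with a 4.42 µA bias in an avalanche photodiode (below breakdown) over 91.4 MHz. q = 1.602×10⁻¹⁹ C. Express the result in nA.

11.4 nA

I_n = √(2qI·B)
2qI·B = 2 × 1.602×10⁻¹⁹ × 4.42×10⁻⁶ × 9.14×10⁷ = 1.29×10⁻¹⁶ A²
I_n = √(1.29×10⁻¹⁶) = 1.14×10⁻⁸ A = 11.4 nA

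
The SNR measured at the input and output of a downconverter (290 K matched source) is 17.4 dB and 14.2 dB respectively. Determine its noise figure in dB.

3.2 dB

NF (dB) = SNR_in(dB) − SNR_out(dB) when the source is at T₀
NF = 17.4 − 14.2 = 3.2 dB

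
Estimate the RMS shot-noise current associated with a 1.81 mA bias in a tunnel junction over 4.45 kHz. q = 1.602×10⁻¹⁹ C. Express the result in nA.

1.61 nA

I_n = √(2qI·B)
2qI·B = 2 × 1.602×10⁻¹⁹ × 1.81×10⁻³ × 4.45×10³ = 2.58×10⁻¹⁸ A²
I_n = √(2.58×10⁻¹⁸) = 1.61×10⁻⁹ A = 1.61 nA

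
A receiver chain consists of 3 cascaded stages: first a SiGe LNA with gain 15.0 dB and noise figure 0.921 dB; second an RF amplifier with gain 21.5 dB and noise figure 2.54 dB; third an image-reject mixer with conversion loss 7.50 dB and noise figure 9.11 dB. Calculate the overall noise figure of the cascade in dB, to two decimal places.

1.01 dB

Convert to linear (a loss of L dB is a gain of −L dB): F_i = 10^(NF_i/10), G_i = 10^(G_i,dB/10)
  Stage 1: F_1 = 10^(0.921/10) = 1.236, G_1 = 10^(15.0/10) = 31.62
  Stage 2: F_2 = 10^(2.54/10) = 1.795, G_2 = 10^(21.5/10) = 141.3
  Stage 3: F_3 = 10^(9.11/10) = 8.147, G_3 = 10^(−7.50/10) = 0.1778
Friis cascade:
  F = 1.236 + (1.795 − 1)/31.62 + (8.147 − 1)/4467 = 1.263
NF = 10 log₁₀(1.263) = 1.01 dB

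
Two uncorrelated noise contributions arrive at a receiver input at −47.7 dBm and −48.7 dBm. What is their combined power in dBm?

Convert to linear, add, convert back:
P₁ = 1.70×10⁻⁸ W, P₂ = 1.35×10⁻⁸ W
P_tot = 3.05×10⁻⁸ W → 10 log₁₀(P_tot / 10⁻³) = −45.2 dBm

−45.2 dBm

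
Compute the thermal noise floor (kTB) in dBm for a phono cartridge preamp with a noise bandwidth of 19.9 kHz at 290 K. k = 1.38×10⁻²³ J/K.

P_n = kTB = 1.38×10⁻²³ × 290 × 1.99×10⁴ = 7.96×10⁻¹⁷ W
In dBm: 10 log₁₀(7.96×10⁻¹⁷ / 10⁻³) = −131.0 dBm

−131.0 dBm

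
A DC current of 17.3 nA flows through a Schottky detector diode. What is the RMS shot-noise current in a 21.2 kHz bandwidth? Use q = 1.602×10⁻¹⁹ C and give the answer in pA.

10.8 pA

I_n = √(2qI·B)
2qI·B = 2 × 1.602×10⁻¹⁹ × 1.73×10⁻⁸ × 2.12×10⁴ = 1.18×10⁻²² A²
I_n = √(1.18×10⁻²²) = 1.08×10⁻¹¹ A = 10.8 pA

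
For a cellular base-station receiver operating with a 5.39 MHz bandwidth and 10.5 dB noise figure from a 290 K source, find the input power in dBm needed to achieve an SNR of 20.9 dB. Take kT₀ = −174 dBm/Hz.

Sensitivity = −174 + 10 log₁₀(B) + NF + SNR_min
= −174 + 67.32 + 10.5 + 20.9
= −75.28 dBm → −75.3 dBm

−75.3 dBm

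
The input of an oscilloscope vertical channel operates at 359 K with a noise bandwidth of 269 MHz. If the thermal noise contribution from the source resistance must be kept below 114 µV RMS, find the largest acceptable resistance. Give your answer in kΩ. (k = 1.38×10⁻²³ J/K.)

Johnson–Nyquist: V_n = √(4kTRB) ⇒ R = V_n² / (4kTB)
4kTB = 4 × 1.38×10⁻²³ × 359 × 2.69×10⁸ = 5.33×10⁻¹²
R = (1.14×10⁻⁴)² / 5.33×10⁻¹² = 2.44×10³ Ω = 2.44 kΩ

2.44 kΩ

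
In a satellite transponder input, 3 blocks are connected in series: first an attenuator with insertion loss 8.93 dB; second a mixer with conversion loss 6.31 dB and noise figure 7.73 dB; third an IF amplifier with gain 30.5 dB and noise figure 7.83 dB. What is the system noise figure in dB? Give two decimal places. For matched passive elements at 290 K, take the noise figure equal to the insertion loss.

Convert to linear (a loss of L dB is a gain of −L dB): F_i = 10^(NF_i/10), G_i = 10^(G_i,dB/10)
  Stage 1: F_1 = 10^(8.93/10) = 7.816, G_1 = 10^(−8.93/10) = 0.1279
  Stage 2: F_2 = 10^(7.73/10) = 5.929, G_2 = 10^(−6.31/10) = 0.2339
  Stage 3: F_3 = 10^(7.83/10) = 6.067, G_3 = 10^(30.5/10) = 1122
Friis cascade:
  F = 7.816 + (5.929 − 1)/0.1279 + (6.067 − 1)/0.02992 = 215.7
NF = 10 log₁₀(215.7) = 23.34 dB

23.34 dB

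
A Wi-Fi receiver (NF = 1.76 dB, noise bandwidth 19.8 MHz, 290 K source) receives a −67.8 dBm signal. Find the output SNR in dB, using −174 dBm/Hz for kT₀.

Noise floor: N = −174 + 10 log₁₀(B) + NF
10 log₁₀(1.98×10⁷) = 72.97 dB
N = −174 + 72.97 + 1.76 = −99.27 dBm
SNR = P_sig − N = −67.8 − (−99.27) = 31.47 dB → 31.5 dB

31.5 dB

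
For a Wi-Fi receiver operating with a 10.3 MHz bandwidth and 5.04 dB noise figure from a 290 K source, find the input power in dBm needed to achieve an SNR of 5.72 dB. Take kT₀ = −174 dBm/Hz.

Sensitivity = −174 + 10 log₁₀(B) + NF + SNR_min
= −174 + 70.13 + 5.04 + 5.72
= −93.11 dBm → −93.1 dBm

−93.1 dBm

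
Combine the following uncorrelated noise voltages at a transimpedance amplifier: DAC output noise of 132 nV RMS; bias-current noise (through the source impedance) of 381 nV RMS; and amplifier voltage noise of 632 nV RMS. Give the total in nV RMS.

Uncorrelated sources add in power (mean-square): V_tot = √(ΣV_i²)
V_tot = √[(1.32×10⁻⁷)² + (3.81×10⁻⁷)² + (6.32×10⁻⁷)²] = 7.50×10⁻⁷ V = 750 nV

750 nV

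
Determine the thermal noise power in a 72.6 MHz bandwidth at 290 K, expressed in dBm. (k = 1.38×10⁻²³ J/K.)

P_n = kTB = 1.38×10⁻²³ × 290 × 7.26×10⁷ = 2.91×10⁻¹³ W
In dBm: 10 log₁₀(2.91×10⁻¹³ / 10⁻³) = −95.4 dBm

−95.4 dBm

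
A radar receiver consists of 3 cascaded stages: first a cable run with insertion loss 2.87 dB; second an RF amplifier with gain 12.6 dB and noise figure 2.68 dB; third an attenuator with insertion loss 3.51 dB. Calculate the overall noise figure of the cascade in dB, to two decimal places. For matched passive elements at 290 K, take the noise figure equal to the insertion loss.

Convert to linear (a loss of L dB is a gain of −L dB): F_i = 10^(NF_i/10), G_i = 10^(G_i,dB/10)
  Stage 1: F_1 = 10^(2.87/10) = 1.936, G_1 = 10^(−2.87/10) = 0.5164
  Stage 2: F_2 = 10^(2.68/10) = 1.854, G_2 = 10^(12.6/10) = 18.20
  Stage 3: F_3 = 10^(3.51/10) = 2.244, G_3 = 10^(−3.51/10) = 0.4457
Friis cascade:
  F = 1.936 + (1.854 − 1)/0.5164 + (2.244 − 1)/9.397 = 3.722
NF = 10 log₁₀(3.722) = 5.71 dB

5.71 dB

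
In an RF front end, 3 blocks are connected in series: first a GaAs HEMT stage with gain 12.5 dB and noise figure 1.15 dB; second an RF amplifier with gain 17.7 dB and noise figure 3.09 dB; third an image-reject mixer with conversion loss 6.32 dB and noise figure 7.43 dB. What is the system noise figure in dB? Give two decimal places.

Convert to linear (a loss of L dB is a gain of −L dB): F_i = 10^(NF_i/10), G_i = 10^(G_i,dB/10)
  Stage 1: F_1 = 10^(1.15/10) = 1.303, G_1 = 10^(12.5/10) = 17.78
  Stage 2: F_2 = 10^(3.09/10) = 2.037, G_2 = 10^(17.7/10) = 58.88
  Stage 3: F_3 = 10^(7.43/10) = 5.534, G_3 = 10^(−6.32/10) = 0.2333
Friis cascade:
  F = 1.303 + (2.037 − 1)/17.78 + (5.534 − 1)/1047 = 1.366
NF = 10 log₁₀(1.366) = 1.35 dB

1.35 dB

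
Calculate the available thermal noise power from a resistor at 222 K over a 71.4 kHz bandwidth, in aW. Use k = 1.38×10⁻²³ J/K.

219 aW

P_n = kTB = 1.38×10⁻²³ × 222 × 7.14×10⁴ = 2.19×10⁻¹⁶ W = 219 aW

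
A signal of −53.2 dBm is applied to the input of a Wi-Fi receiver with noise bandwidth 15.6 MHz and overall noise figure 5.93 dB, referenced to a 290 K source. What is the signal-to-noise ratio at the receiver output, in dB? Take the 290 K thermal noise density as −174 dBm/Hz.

42.9 dB

Noise floor: N = −174 + 10 log₁₀(B) + NF
10 log₁₀(1.56×10⁷) = 71.93 dB
N = −174 + 71.93 + 5.93 = −96.14 dBm
SNR = P_sig − N = −53.2 − (−96.14) = 42.94 dB → 42.9 dB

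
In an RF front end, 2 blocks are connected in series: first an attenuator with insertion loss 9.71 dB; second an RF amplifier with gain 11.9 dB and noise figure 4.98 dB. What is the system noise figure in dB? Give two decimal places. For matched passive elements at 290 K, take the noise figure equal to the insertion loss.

Convert to linear (a loss of L dB is a gain of −L dB): F_i = 10^(NF_i/10), G_i = 10^(G_i,dB/10)
  Stage 1: F_1 = 10^(9.71/10) = 9.354, G_1 = 10^(−9.71/10) = 0.1069
  Stage 2: F_2 = 10^(4.98/10) = 3.148, G_2 = 10^(11.9/10) = 15.49
Friis cascade:
  F = 9.354 + (3.148 − 1)/0.1069 = 29.44
NF = 10 log₁₀(29.44) = 14.69 dB

14.69 dB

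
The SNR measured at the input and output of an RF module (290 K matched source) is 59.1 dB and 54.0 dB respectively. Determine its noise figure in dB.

5.1 dB

NF (dB) = SNR_in(dB) − SNR_out(dB) when the source is at T₀
NF = 59.1 − 54.0 = 5.1 dB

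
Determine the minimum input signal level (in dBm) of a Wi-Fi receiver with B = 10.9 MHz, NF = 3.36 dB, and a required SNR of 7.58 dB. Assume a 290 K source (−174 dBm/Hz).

−92.7 dBm

Sensitivity = −174 + 10 log₁₀(B) + NF + SNR_min
= −174 + 70.37 + 3.36 + 7.58
= −92.69 dBm → −92.7 dBm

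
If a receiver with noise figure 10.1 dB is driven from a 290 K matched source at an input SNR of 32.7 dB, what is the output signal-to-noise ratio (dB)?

22.6 dB

By definition F = SNR_in/SNR_out, so in dB: SNR_out = SNR_in − NF
SNR_out = 32.7 − 10.1 = 22.6 dB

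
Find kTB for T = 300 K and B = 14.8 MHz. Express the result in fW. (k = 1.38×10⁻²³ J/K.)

P_n = kTB = 1.38×10⁻²³ × 300 × 1.48×10⁷ = 6.13×10⁻¹⁴ W = 61.3 fW

61.3 fW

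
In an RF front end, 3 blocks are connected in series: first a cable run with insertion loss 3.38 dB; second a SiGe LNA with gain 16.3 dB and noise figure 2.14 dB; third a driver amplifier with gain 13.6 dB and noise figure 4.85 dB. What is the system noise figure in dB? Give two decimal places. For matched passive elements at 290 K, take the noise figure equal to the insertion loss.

5.65 dB

Convert to linear (a loss of L dB is a gain of −L dB): F_i = 10^(NF_i/10), G_i = 10^(G_i,dB/10)
  Stage 1: F_1 = 10^(3.38/10) = 2.178, G_1 = 10^(−3.38/10) = 0.4592
  Stage 2: F_2 = 10^(2.14/10) = 1.637, G_2 = 10^(16.3/10) = 42.66
  Stage 3: F_3 = 10^(4.85/10) = 3.055, G_3 = 10^(13.6/10) = 22.91
Friis cascade:
  F = 2.178 + (1.637 − 1)/0.4592 + (3.055 − 1)/19.59 = 3.669
NF = 10 log₁₀(3.669) = 5.65 dB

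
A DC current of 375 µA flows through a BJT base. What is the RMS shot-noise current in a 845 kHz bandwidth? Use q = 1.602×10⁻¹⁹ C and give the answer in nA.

I_n = √(2qI·B)
2qI·B = 2 × 1.602×10⁻¹⁹ × 3.75×10⁻⁴ × 8.45×10⁵ = 1.02×10⁻¹⁶ A²
I_n = √(1.02×10⁻¹⁶) = 1.01×10⁻⁸ A = 10.1 nA

10.1 nA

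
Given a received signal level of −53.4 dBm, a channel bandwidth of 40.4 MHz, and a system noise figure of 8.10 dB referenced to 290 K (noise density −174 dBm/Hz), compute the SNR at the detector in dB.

Noise floor: N = −174 + 10 log₁₀(B) + NF
10 log₁₀(4.04×10⁷) = 76.06 dB
N = −174 + 76.06 + 8.10 = −89.84 dBm
SNR = P_sig − N = −53.4 − (−89.84) = 36.44 dB → 36.4 dB

36.4 dB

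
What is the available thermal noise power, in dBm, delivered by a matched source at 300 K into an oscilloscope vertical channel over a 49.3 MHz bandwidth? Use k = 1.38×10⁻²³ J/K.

−96.9 dBm

P_n = kTB = 1.38×10⁻²³ × 300 × 4.93×10⁷ = 2.04×10⁻¹³ W
In dBm: 10 log₁₀(2.04×10⁻¹³ / 10⁻³) = −96.9 dBm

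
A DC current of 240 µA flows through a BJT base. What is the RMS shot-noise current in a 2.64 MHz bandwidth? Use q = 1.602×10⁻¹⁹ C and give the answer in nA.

I_n = √(2qI·B)
2qI·B = 2 × 1.602×10⁻¹⁹ × 2.40×10⁻⁴ × 2.64×10⁶ = 2.03×10⁻¹⁶ A²
I_n = √(2.03×10⁻¹⁶) = 1.42×10⁻⁸ A = 14.2 nA

14.2 nA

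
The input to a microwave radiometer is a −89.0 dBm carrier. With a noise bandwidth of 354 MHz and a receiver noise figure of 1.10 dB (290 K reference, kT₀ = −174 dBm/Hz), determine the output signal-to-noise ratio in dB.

Noise floor: N = −174 + 10 log₁₀(B) + NF
10 log₁₀(3.54×10⁸) = 85.49 dB
N = −174 + 85.49 + 1.10 = −87.41 dBm
SNR = P_sig − N = −89.0 − (−87.41) = −1.59 dB → −1.6 dB

−1.6 dB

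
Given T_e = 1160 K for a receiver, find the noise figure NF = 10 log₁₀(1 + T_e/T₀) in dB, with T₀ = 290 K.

F = 1 + T_e/T₀ = 1 + 1160/290 = 5
NF = 10 log₁₀(5) = 6.99 dB

6.99 dB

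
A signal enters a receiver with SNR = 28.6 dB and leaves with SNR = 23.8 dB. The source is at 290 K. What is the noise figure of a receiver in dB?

NF (dB) = SNR_in(dB) − SNR_out(dB) when the source is at T₀
NF = 28.6 − 23.8 = 4.8 dB

4.8 dB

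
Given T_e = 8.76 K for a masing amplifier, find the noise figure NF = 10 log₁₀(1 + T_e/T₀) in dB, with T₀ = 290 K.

0.129 dB

F = 1 + T_e/T₀ = 1 + 8.76/290 = 1.03021
NF = 10 log₁₀(1.03021) = 0.129 dB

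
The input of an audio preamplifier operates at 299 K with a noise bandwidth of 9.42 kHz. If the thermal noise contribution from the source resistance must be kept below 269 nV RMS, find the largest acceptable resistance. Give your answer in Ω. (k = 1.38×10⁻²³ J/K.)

465 Ω

Johnson–Nyquist: V_n = √(4kTRB) ⇒ R = V_n² / (4kTB)
4kTB = 4 × 1.38×10⁻²³ × 299 × 9.42×10³ = 1.55×10⁻¹⁶
R = (2.69×10⁻⁷)² / 1.55×10⁻¹⁶ = 4.65×10² Ω = 465 Ω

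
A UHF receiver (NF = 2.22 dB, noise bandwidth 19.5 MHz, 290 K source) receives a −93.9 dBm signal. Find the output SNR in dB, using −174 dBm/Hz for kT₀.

5.0 dB

Noise floor: N = −174 + 10 log₁₀(B) + NF
10 log₁₀(1.95×10⁷) = 72.9 dB
N = −174 + 72.9 + 2.22 = −98.88 dBm
SNR = P_sig − N = −93.9 − (−98.88) = 4.98 dB → 5.0 dB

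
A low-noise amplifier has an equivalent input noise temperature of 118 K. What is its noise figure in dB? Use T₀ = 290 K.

1.48 dB

F = 1 + T_e/T₀ = 1 + 118/290 = 1.4069
NF = 10 log₁₀(1.4069) = 1.48 dB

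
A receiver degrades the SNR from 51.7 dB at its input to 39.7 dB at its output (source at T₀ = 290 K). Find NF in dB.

NF (dB) = SNR_in(dB) − SNR_out(dB) when the source is at T₀
NF = 51.7 − 39.7 = 12.0 dB

12.0 dB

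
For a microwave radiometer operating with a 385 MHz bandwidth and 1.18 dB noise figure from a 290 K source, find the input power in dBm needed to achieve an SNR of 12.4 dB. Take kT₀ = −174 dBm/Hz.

−74.6 dBm

Sensitivity = −174 + 10 log₁₀(B) + NF + SNR_min
= −174 + 85.85 + 1.18 + 12.4
= −74.57 dBm → −74.6 dBm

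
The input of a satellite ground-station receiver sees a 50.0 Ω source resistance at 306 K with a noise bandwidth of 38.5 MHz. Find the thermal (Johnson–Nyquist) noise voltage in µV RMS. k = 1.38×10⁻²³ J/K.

V_n = √(4kTRB)
4kTRB = 4 × 1.38×10⁻²³ × 306 × 5.00×10¹ × 3.85×10⁷ = 3.25×10⁻¹¹ V²
V_n = √(3.25×10⁻¹¹) = 5.70×10⁻⁶ V = 5.70 µV

5.70 µV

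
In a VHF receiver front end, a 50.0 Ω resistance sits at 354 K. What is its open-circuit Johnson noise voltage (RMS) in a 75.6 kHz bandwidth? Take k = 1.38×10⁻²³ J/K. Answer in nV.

V_n = √(4kTRB)
4kTRB = 4 × 1.38×10⁻²³ × 354 × 5.00×10¹ × 7.56×10⁴ = 7.39×10⁻¹⁴ V²
V_n = √(7.39×10⁻¹⁴) = 2.72×10⁻⁷ V = 272 nV

272 nV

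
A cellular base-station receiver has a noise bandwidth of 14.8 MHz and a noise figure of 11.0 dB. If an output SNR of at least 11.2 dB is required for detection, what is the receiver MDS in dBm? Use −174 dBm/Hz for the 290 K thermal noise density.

−80.1 dBm

Sensitivity = −174 + 10 log₁₀(B) + NF + SNR_min
= −174 + 71.7 + 11.0 + 11.2
= −80.1 dBm → −80.1 dBm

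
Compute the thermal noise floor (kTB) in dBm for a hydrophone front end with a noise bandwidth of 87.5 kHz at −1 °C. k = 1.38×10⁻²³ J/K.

T = −1 °C + 273.15 = 272.15 K
P_n = kTB = 1.38×10⁻²³ × 272.15 × 8.75×10⁴ = 3.29×10⁻¹⁶ W
In dBm: 10 log₁₀(3.29×10⁻¹⁶ / 10⁻³) = −124.8 dBm

−124.8 dBm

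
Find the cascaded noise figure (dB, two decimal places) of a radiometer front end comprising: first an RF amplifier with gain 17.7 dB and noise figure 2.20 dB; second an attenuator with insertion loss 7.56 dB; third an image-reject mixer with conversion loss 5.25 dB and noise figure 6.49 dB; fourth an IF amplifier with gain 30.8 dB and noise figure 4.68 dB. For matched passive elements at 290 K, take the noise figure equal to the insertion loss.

Convert to linear (a loss of L dB is a gain of −L dB): F_i = 10^(NF_i/10), G_i = 10^(G_i,dB/10)
  Stage 1: F_1 = 10^(2.20/10) = 1.660, G_1 = 10^(17.7/10) = 58.88
  Stage 2: F_2 = 10^(7.56/10) = 5.702, G_2 = 10^(−7.56/10) = 0.1754
  Stage 3: F_3 = 10^(6.49/10) = 4.457, G_3 = 10^(−5.25/10) = 0.2985
  Stage 4: F_4 = 10^(4.68/10) = 2.938, G_4 = 10^(30.8/10) = 1202
Friis cascade:
  F = 1.660 + (5.702 − 1)/58.88 + (4.457 − 1)/10.33 + (2.938 − 1)/3.083 = 2.703
NF = 10 log₁₀(2.703) = 4.32 dB

4.32 dB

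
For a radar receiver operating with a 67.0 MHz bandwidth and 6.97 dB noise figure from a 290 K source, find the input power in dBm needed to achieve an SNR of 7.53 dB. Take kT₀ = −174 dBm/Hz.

Sensitivity = −174 + 10 log₁₀(B) + NF + SNR_min
= −174 + 78.26 + 6.97 + 7.53
= −81.24 dBm → −81.2 dBm

−81.2 dBm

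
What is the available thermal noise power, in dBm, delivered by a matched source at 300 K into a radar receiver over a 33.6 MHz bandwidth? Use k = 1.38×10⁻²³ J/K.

P_n = kTB = 1.38×10⁻²³ × 300 × 3.36×10⁷ = 1.39×10⁻¹³ W
In dBm: 10 log₁₀(1.39×10⁻¹³ / 10⁻³) = −98.6 dBm

−98.6 dBm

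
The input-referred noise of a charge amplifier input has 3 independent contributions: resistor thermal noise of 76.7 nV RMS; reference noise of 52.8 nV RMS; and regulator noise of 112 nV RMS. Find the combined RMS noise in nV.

146 nV

Uncorrelated sources add in power (mean-square): V_tot = √(ΣV_i²)
V_tot = √[(7.67×10⁻⁸)² + (5.28×10⁻⁸)² + (1.12×10⁻⁷)²] = 1.46×10⁻⁷ V = 146 nV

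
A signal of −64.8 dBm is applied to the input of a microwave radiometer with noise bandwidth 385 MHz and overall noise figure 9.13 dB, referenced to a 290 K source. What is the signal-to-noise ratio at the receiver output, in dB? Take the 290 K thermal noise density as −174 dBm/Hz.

14.2 dB

Noise floor: N = −174 + 10 log₁₀(B) + NF
10 log₁₀(3.85×10⁸) = 85.85 dB
N = −174 + 85.85 + 9.13 = −79.02 dBm
SNR = P_sig − N = −64.8 − (−79.02) = 14.22 dB → 14.2 dB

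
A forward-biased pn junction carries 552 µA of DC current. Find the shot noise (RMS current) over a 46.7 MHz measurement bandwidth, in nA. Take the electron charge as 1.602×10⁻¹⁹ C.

90.9 nA

I_n = √(2qI·B)
2qI·B = 2 × 1.602×10⁻¹⁹ × 5.52×10⁻⁴ × 4.67×10⁷ = 8.26×10⁻¹⁵ A²
I_n = √(8.26×10⁻¹⁵) = 9.09×10⁻⁸ A = 90.9 nA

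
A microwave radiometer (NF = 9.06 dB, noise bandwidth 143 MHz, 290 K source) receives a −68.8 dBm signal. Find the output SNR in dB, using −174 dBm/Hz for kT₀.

Noise floor: N = −174 + 10 log₁₀(B) + NF
10 log₁₀(1.43×10⁸) = 81.55 dB
N = −174 + 81.55 + 9.06 = −83.39 dBm
SNR = P_sig − N = −68.8 − (−83.39) = 14.59 dB → 14.6 dB

14.6 dB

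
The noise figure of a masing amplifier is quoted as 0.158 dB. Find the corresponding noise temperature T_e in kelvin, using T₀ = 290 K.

F = 10^(0.158/10) = 1.03705
T_e = (F − 1)·T₀ = (1.03705 − 1) × 290 = 10.7 K

10.7 K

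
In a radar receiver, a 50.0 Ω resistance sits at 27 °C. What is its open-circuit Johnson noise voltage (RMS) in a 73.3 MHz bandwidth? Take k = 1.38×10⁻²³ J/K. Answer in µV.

T = 27 °C + 273.15 = 300.15 K
V_n = √(4kTRB)
4kTRB = 4 × 1.38×10⁻²³ × 300.15 × 5.00×10¹ × 7.33×10⁷ = 6.07×10⁻¹¹ V²
V_n = √(6.07×10⁻¹¹) = 7.79×10⁻⁶ V = 7.79 µV

7.79 µV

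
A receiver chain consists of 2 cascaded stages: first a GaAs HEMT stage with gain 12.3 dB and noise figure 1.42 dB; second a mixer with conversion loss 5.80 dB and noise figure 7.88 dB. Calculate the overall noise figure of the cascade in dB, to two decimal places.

2.28 dB

Convert to linear (a loss of L dB is a gain of −L dB): F_i = 10^(NF_i/10), G_i = 10^(G_i,dB/10)
  Stage 1: F_1 = 10^(1.42/10) = 1.387, G_1 = 10^(12.3/10) = 16.98
  Stage 2: F_2 = 10^(7.88/10) = 6.138, G_2 = 10^(−5.80/10) = 0.2630
Friis cascade:
  F = 1.387 + (6.138 − 1)/16.98 = 1.689
NF = 10 log₁₀(1.689) = 2.28 dB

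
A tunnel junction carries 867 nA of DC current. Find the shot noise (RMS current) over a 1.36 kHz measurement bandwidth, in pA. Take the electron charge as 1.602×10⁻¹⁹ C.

19.4 pA

I_n = √(2qI·B)
2qI·B = 2 × 1.602×10⁻¹⁹ × 8.67×10⁻⁷ × 1.36×10³ = 3.78×10⁻²² A²
I_n = √(3.78×10⁻²²) = 1.94×10⁻¹¹ A = 19.4 pA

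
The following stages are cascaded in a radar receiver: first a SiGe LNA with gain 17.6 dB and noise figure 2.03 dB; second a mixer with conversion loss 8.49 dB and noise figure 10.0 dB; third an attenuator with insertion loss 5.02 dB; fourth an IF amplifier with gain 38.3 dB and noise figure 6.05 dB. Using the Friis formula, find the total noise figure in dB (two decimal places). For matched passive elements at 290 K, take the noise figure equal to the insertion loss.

Convert to linear (a loss of L dB is a gain of −L dB): F_i = 10^(NF_i/10), G_i = 10^(G_i,dB/10)
  Stage 1: F_1 = 10^(2.03/10) = 1.596, G_1 = 10^(17.6/10) = 57.54
  Stage 2: F_2 = 10^(10.0/10) = 10.00, G_2 = 10^(−8.49/10) = 0.1416
  Stage 3: F_3 = 10^(5.02/10) = 3.177, G_3 = 10^(−5.02/10) = 0.3148
  Stage 4: F_4 = 10^(6.05/10) = 4.027, G_4 = 10^(38.3/10) = 6761
Friis cascade:
  F = 1.596 + (10.00 − 1)/57.54 + (3.177 − 1)/8.147 + (4.027 − 1)/2.564 = 3.200
NF = 10 log₁₀(3.200) = 5.05 dB

5.05 dB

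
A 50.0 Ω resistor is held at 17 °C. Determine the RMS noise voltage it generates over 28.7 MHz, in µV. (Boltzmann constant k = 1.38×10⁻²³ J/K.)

4.79 µV

T = 17 °C + 273.15 = 290.15 K
V_n = √(4kTRB)
4kTRB = 4 × 1.38×10⁻²³ × 290.15 × 5.00×10¹ × 2.87×10⁷ = 2.30×10⁻¹¹ V²
V_n = √(2.30×10⁻¹¹) = 4.79×10⁻⁶ V = 4.79 µV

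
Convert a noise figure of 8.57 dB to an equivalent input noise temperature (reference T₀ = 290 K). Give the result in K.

F = 10^(8.57/10) = 7.19449
T_e = (F − 1)·T₀ = (7.19449 − 1) × 290 = 1796 K

1796 K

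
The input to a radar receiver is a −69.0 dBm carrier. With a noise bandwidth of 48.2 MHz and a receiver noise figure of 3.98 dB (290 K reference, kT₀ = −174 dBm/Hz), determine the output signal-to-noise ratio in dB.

Noise floor: N = −174 + 10 log₁₀(B) + NF
10 log₁₀(4.82×10⁷) = 76.83 dB
N = −174 + 76.83 + 3.98 = −93.19 dBm
SNR = P_sig − N = −69.0 − (−93.19) = 24.19 dB → 24.2 dB

24.2 dB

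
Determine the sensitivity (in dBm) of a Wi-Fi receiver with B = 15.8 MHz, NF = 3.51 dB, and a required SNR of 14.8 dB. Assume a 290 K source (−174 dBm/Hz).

−83.7 dBm

Sensitivity = −174 + 10 log₁₀(B) + NF + SNR_min
= −174 + 71.99 + 3.51 + 14.8
= −83.70 dBm → −83.7 dBm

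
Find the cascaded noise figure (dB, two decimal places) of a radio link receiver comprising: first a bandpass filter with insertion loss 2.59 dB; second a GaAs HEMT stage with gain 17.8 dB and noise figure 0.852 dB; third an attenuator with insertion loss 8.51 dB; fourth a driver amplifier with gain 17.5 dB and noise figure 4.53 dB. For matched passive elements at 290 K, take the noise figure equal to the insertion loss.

4.45 dB

Convert to linear (a loss of L dB is a gain of −L dB): F_i = 10^(NF_i/10), G_i = 10^(G_i,dB/10)
  Stage 1: F_1 = 10^(2.59/10) = 1.816, G_1 = 10^(−2.59/10) = 0.5508
  Stage 2: F_2 = 10^(0.852/10) = 1.217, G_2 = 10^(17.8/10) = 60.26
  Stage 3: F_3 = 10^(8.51/10) = 7.096, G_3 = 10^(−8.51/10) = 0.1409
  Stage 4: F_4 = 10^(4.53/10) = 2.838, G_4 = 10^(17.5/10) = 56.23
Friis cascade:
  F = 1.816 + (1.217 − 1)/0.5508 + (7.096 − 1)/33.19 + (2.838 − 1)/4.677 = 2.786
NF = 10 log₁₀(2.786) = 4.45 dB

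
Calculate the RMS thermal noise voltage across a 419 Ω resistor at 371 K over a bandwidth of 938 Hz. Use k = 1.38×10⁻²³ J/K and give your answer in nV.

V_n = √(4kTRB)
4kTRB = 4 × 1.38×10⁻²³ × 371 × 4.19×10² × 9.38×10² = 8.05×10⁻¹⁵ V²
V_n = √(8.05×10⁻¹⁵) = 8.97×10⁻⁸ V = 89.7 nV

89.7 nV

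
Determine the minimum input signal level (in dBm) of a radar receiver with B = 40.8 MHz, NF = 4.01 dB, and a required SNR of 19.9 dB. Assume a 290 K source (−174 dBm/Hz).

−74.0 dBm

Sensitivity = −174 + 10 log₁₀(B) + NF + SNR_min
= −174 + 76.11 + 4.01 + 19.9
= −73.98 dBm → −74.0 dBm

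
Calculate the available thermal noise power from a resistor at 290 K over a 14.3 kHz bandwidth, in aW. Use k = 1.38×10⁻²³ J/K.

57.2 aW

P_n = kTB = 1.38×10⁻²³ × 290 × 1.43×10⁴ = 5.72×10⁻¹⁷ W = 57.2 aW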